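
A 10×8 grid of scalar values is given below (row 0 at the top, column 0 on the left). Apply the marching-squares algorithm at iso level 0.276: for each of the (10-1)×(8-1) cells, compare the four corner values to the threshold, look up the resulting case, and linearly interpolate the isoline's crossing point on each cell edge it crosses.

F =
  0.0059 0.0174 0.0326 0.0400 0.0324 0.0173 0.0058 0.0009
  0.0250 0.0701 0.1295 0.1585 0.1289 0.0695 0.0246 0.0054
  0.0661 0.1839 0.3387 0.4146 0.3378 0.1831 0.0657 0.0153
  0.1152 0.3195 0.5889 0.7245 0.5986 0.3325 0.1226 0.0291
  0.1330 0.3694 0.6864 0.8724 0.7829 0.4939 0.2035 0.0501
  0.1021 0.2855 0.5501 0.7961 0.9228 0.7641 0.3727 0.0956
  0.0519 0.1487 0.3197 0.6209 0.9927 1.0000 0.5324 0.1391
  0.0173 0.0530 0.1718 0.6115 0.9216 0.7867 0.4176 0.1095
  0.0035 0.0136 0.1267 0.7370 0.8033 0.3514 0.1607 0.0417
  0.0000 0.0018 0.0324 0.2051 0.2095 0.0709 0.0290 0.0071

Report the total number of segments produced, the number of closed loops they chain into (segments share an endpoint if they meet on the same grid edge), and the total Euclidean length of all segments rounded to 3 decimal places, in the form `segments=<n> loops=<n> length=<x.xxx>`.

segments=26 loops=1 length=20.775

cell (1,1): code 0100 → (1.700,2.000)–(2.000,1.595)
cell (1,2): code 1100 → (1.459,3.000)–(1.700,2.000)
cell (1,3): code 1100 → (1.704,4.000)–(1.459,3.000)
cell (1,4): code 1000 → (2.000,4.399)–(1.704,4.000)
cell (2,0): code 0100 → (2.679,1.000)–(3.000,0.787)
cell (2,1): code 1110 → (2.000,1.595)–(2.679,1.000)
cell (2,4): code 1101 → (2.622,5.000)–(2.000,4.399)
cell (2,5): code 1000 → (3.000,5.269)–(2.622,5.000)
cell (3,0): code 0110 → (3.000,0.787)–(4.000,0.605)
cell (3,5): code 1001 → (4.000,5.750)–(3.000,5.269)
cell (4,0): code 0110 → (4.000,0.605)–(5.000,0.948)
cell (4,5): code 1101 → (4.428,6.000)–(4.000,5.750)
cell (4,6): code 1000 → (5.000,6.349)–(4.428,6.000)
cell (5,0): code 0010 → (5.000,0.948)–(5.069,1.000)
cell (5,1): code 0111 → (5.069,1.000)–(6.000,1.744)
cell (5,6): code 1001 → (6.000,6.652)–(5.000,6.349)
cell (6,1): code 0010 → (6.000,1.744)–(6.295,2.000)
cell (6,2): code 0111 → (6.295,2.000)–(7.000,2.237)
cell (6,6): code 1001 → (7.000,6.460)–(6.000,6.652)
cell (7,2): code 0110 → (7.000,2.237)–(8.000,2.245)
cell (7,5): code 1011 → (8.000,5.395)–(7.551,6.000)
cell (7,6): code 0001 → (7.551,6.000)–(7.000,6.460)
cell (8,2): code 0010 → (8.000,2.245)–(8.867,3.000)
cell (8,3): code 0011 → (8.867,3.000)–(8.888,4.000)
cell (8,4): code 0011 → (8.888,4.000)–(8.269,5.000)
cell (8,5): code 0001 → (8.269,5.000)–(8.000,5.395)
total: 26 segments, chained into 1 closed loop(s), length Σ = 20.775391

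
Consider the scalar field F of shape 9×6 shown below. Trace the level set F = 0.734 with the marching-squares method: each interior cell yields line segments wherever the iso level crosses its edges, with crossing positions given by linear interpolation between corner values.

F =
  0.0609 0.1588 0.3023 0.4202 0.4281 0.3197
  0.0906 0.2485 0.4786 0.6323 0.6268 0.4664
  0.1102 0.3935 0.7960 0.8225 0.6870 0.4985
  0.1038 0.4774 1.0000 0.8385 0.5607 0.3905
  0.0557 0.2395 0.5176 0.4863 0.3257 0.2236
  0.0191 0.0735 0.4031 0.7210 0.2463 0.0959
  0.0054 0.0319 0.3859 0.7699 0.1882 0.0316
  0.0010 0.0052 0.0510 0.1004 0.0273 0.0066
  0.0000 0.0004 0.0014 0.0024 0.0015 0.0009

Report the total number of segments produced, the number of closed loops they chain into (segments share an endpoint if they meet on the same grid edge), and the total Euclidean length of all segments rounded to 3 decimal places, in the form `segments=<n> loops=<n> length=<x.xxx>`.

cell (1,1): code 0100 → (1.805,2.000)–(2.000,1.846)
cell (1,2): code 1100 → (1.535,3.000)–(1.805,2.000)
cell (1,3): code 1000 → (2.000,3.653)–(1.535,3.000)
cell (2,1): code 0110 → (2.000,1.846)–(3.000,1.491)
cell (2,3): code 1001 → (3.000,3.376)–(2.000,3.653)
cell (3,1): code 0010 → (3.000,1.491)–(3.551,2.000)
cell (3,2): code 0011 → (3.551,2.000)–(3.297,3.000)
cell (3,3): code 0001 → (3.297,3.000)–(3.000,3.376)
cell (5,2): code 0100 → (5.266,3.000)–(6.000,2.907)
cell (5,3): code 1000 → (6.000,3.062)–(5.266,3.000)
cell (6,2): code 0010 → (6.000,2.907)–(6.054,3.000)
cell (6,3): code 0001 → (6.054,3.000)–(6.000,3.062)
total: 12 segments, chained into 2 closed loop(s), length Σ = 8.113069

segments=12 loops=2 length=8.113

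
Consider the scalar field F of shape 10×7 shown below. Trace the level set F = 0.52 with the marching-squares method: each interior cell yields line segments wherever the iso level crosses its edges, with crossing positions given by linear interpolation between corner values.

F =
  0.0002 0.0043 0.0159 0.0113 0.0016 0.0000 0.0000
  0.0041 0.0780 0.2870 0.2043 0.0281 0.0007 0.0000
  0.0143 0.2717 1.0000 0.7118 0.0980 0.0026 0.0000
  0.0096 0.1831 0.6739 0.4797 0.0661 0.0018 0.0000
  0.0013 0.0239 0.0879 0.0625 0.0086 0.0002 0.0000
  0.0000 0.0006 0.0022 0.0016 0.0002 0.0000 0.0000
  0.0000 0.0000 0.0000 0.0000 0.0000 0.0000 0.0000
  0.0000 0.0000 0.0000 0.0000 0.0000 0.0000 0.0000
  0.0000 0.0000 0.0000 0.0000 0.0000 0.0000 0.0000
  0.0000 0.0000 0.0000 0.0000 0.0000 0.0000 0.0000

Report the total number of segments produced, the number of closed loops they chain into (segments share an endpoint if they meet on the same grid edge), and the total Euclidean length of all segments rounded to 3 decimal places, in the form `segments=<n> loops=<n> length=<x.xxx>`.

segments=8 loops=1 length=5.931

cell (1,1): code 0100 → (1.327,2.000)–(2.000,1.341)
cell (1,2): code 1100 → (1.622,3.000)–(1.327,2.000)
cell (1,3): code 1000 → (2.000,3.312)–(1.622,3.000)
cell (2,1): code 0110 → (2.000,1.341)–(3.000,1.686)
cell (2,2): code 1011 → (3.000,2.792)–(2.826,3.000)
cell (2,3): code 0001 → (2.826,3.000)–(2.000,3.312)
cell (3,1): code 0010 → (3.000,1.686)–(3.263,2.000)
cell (3,2): code 0001 → (3.263,2.000)–(3.000,2.792)
total: 8 segments, chained into 1 closed loop(s), length Σ = 5.931128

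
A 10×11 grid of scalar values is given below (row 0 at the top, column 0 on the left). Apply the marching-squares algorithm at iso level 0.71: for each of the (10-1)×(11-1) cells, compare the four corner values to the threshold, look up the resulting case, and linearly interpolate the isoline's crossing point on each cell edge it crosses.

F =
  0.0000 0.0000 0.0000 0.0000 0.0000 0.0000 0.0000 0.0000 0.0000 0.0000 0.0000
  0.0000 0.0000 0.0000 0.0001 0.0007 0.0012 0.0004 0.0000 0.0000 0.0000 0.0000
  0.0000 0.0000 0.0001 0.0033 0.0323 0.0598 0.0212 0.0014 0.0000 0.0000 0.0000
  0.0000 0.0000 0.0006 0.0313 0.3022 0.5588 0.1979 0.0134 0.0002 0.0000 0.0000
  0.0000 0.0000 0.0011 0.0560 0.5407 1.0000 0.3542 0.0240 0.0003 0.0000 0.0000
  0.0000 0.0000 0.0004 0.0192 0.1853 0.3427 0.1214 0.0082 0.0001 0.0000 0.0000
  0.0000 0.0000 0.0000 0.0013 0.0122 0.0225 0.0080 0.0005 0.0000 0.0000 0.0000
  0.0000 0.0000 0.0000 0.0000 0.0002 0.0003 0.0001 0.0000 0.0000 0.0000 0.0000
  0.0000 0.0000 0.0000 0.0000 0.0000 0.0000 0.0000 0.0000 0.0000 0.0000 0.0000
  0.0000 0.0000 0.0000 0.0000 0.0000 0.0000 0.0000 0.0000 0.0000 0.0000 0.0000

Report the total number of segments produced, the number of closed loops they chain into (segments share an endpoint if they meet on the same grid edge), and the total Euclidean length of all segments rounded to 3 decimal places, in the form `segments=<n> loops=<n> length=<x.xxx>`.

cell (3,4): code 0100 → (3.343,5.000)–(4.000,4.369)
cell (3,5): code 1000 → (4.000,5.449)–(3.343,5.000)
cell (4,4): code 0010 → (4.000,4.369)–(4.441,5.000)
cell (4,5): code 0001 → (4.441,5.000)–(4.000,5.449)
total: 4 segments, chained into 1 closed loop(s), length Σ = 3.107276

segments=4 loops=1 length=3.107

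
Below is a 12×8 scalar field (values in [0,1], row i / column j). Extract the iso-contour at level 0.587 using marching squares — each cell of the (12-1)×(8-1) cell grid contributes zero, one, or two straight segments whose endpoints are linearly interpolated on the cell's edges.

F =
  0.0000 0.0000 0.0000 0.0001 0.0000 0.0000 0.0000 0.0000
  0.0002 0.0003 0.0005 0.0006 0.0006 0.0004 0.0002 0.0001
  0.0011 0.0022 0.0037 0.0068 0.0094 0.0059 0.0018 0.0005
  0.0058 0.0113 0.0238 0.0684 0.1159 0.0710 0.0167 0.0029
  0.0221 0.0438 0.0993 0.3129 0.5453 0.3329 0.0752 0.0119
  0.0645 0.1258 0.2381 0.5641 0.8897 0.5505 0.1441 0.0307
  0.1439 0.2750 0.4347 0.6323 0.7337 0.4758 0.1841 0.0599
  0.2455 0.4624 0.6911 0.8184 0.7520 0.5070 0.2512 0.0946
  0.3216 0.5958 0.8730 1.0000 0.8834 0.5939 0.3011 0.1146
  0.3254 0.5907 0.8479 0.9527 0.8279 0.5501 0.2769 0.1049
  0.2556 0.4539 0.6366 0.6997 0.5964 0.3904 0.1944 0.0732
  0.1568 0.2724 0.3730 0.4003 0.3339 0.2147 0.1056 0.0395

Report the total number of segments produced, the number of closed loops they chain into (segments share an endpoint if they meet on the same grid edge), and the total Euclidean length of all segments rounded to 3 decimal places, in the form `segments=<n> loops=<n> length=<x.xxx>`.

cell (4,3): code 0100 → (4.121,4.000)–(5.000,3.070)
cell (4,4): code 1000 → (5.000,4.892)–(4.121,4.000)
cell (5,2): code 0100 → (5.336,3.000)–(6.000,2.771)
cell (5,3): code 1110 → (5.000,3.070)–(5.336,3.000)
cell (5,4): code 1001 → (6.000,4.569)–(5.000,4.892)
cell (6,1): code 0100 → (6.594,2.000)–(7.000,1.545)
cell (6,2): code 1110 → (6.000,2.771)–(6.594,2.000)
cell (6,4): code 1001 → (7.000,4.673)–(6.000,4.569)
cell (7,0): code 0100 → (7.934,1.000)–(8.000,0.968)
cell (7,1): code 1110 → (7.000,1.545)–(7.934,1.000)
cell (7,4): code 1101 → (7.921,5.000)–(7.000,4.673)
cell (7,5): code 1000 → (8.000,5.024)–(7.921,5.000)
cell (8,0): code 0110 → (8.000,0.968)–(9.000,0.986)
cell (8,4): code 1011 → (9.000,4.867)–(8.158,5.000)
cell (8,5): code 0001 → (8.158,5.000)–(8.000,5.024)
cell (9,0): code 0010 → (9.000,0.986)–(9.027,1.000)
cell (9,1): code 0111 → (9.027,1.000)–(10.000,1.729)
cell (9,4): code 1001 → (10.000,4.046)–(9.000,4.867)
cell (10,1): code 0010 → (10.000,1.729)–(10.188,2.000)
cell (10,2): code 0011 → (10.188,2.000)–(10.376,3.000)
cell (10,3): code 0011 → (10.376,3.000)–(10.036,4.000)
cell (10,4): code 0001 → (10.036,4.000)–(10.000,4.046)
total: 22 segments, chained into 1 closed loop(s), length Σ = 16.446191

segments=22 loops=1 length=16.446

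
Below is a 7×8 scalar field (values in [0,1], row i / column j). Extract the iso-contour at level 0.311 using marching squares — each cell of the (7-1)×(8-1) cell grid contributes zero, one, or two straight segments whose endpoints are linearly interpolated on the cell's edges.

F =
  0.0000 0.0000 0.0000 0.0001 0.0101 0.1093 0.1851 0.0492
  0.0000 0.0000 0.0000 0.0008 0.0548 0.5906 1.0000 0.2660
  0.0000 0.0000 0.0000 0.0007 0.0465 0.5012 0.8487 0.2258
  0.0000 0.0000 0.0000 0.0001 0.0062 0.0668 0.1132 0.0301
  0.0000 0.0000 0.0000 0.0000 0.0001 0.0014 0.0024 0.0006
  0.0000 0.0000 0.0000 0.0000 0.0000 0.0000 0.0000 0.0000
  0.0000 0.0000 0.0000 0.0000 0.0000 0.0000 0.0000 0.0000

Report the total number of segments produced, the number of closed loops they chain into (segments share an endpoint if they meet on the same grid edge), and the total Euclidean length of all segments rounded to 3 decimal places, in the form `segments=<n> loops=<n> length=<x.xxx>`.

segments=8 loops=1 length=7.866

cell (0,4): code 0100 → (0.419,5.000)–(1.000,4.478)
cell (0,5): code 1100 → (0.154,6.000)–(0.419,5.000)
cell (0,6): code 1000 → (1.000,6.939)–(0.154,6.000)
cell (1,4): code 0110 → (1.000,4.478)–(2.000,4.582)
cell (1,6): code 1001 → (2.000,6.863)–(1.000,6.939)
cell (2,4): code 0010 → (2.000,4.582)–(2.438,5.000)
cell (2,5): code 0011 → (2.438,5.000)–(2.731,6.000)
cell (2,6): code 0001 → (2.731,6.000)–(2.000,6.863)
total: 8 segments, chained into 1 closed loop(s), length Σ = 7.865667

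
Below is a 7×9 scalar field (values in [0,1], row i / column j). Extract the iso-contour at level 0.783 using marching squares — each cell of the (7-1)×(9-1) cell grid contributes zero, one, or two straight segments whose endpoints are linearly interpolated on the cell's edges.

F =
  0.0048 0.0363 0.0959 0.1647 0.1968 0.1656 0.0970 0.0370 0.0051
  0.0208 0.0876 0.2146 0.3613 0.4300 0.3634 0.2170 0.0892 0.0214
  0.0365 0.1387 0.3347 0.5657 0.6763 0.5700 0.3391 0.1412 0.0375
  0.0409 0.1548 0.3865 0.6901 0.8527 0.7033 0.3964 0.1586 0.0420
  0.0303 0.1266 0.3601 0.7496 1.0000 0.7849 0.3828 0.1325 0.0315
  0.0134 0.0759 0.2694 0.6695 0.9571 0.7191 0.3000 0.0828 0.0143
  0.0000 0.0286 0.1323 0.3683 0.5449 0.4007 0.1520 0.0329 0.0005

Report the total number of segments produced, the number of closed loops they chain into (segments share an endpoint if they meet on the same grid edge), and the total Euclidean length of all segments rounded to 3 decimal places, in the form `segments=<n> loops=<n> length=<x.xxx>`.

cell (2,3): code 0100 → (2.605,4.000)–(3.000,3.571)
cell (2,4): code 1000 → (3.000,4.467)–(2.605,4.000)
cell (3,3): code 0110 → (3.000,3.571)–(4.000,3.133)
cell (3,4): code 1101 → (3.977,5.000)–(3.000,4.467)
cell (3,5): code 1000 → (4.000,5.005)–(3.977,5.000)
cell (4,3): code 0110 → (4.000,3.133)–(5.000,3.395)
cell (4,4): code 1011 → (5.000,4.732)–(4.029,5.000)
cell (4,5): code 0001 → (4.029,5.000)–(4.000,5.005)
cell (5,3): code 0010 → (5.000,3.395)–(5.422,4.000)
cell (5,4): code 0001 → (5.422,4.000)–(5.000,4.732)
total: 10 segments, chained into 1 closed loop(s), length Σ = 7.075932

segments=10 loops=1 length=7.076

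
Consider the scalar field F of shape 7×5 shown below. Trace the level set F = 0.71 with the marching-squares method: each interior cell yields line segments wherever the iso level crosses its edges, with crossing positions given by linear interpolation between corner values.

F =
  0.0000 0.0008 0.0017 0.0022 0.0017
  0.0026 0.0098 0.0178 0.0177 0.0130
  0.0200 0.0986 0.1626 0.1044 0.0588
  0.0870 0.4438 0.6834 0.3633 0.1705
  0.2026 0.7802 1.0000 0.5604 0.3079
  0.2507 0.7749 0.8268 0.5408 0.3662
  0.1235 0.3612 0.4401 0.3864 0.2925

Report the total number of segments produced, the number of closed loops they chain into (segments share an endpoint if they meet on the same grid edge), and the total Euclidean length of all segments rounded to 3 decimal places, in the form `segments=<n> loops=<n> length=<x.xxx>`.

cell (3,0): code 0100 → (3.791,1.000)–(4.000,0.878)
cell (3,1): code 1100 → (3.084,2.000)–(3.791,1.000)
cell (3,2): code 1000 → (4.000,2.660)–(3.084,2.000)
cell (4,0): code 0110 → (4.000,0.878)–(5.000,0.876)
cell (4,2): code 1001 → (5.000,2.408)–(4.000,2.660)
cell (5,0): code 0010 → (5.000,0.876)–(5.157,1.000)
cell (5,1): code 0011 → (5.157,1.000)–(5.302,2.000)
cell (5,2): code 0001 → (5.302,2.000)–(5.000,2.408)
total: 8 segments, chained into 1 closed loop(s), length Σ = 6.344536

segments=8 loops=1 length=6.345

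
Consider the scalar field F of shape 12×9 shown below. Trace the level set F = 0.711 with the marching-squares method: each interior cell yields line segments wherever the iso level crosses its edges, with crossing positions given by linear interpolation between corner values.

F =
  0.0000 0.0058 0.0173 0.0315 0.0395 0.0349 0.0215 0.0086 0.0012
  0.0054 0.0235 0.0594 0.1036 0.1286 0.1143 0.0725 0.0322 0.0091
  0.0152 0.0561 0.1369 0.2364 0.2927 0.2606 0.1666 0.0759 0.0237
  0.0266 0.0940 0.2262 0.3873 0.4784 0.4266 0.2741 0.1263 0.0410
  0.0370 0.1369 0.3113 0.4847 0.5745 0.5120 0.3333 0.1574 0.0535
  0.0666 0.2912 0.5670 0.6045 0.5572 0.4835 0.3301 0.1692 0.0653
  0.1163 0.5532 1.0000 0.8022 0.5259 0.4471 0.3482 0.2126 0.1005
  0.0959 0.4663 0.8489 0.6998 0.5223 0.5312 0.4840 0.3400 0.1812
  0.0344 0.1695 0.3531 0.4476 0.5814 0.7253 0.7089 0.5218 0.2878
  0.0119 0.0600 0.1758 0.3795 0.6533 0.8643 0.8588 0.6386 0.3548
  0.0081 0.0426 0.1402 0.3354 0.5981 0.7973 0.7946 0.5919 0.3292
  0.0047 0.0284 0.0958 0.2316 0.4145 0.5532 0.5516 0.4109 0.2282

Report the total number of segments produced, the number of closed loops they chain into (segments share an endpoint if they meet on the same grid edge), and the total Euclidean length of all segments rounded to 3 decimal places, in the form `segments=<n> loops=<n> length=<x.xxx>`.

segments=18 loops=2 length=13.734

cell (5,1): code 0100 → (5.333,2.000)–(6.000,1.353)
cell (5,2): code 1100 → (5.539,3.000)–(5.333,2.000)
cell (5,3): code 1000 → (6.000,3.330)–(5.539,3.000)
cell (6,1): code 0110 → (6.000,1.353)–(7.000,1.640)
cell (6,2): code 1011 → (7.000,2.925)–(6.891,3.000)
cell (6,3): code 0001 → (6.891,3.000)–(6.000,3.330)
cell (7,1): code 0010 → (7.000,1.640)–(7.278,2.000)
cell (7,2): code 0001 → (7.278,2.000)–(7.000,2.925)
cell (7,4): code 0100 → (7.926,5.000)–(8.000,4.901)
cell (7,5): code 1000 → (8.000,5.872)–(7.926,5.000)
cell (8,4): code 0110 → (8.000,4.901)–(9.000,4.273)
cell (8,5): code 1101 → (8.014,6.000)–(8.000,5.872)
cell (8,6): code 1000 → (9.000,6.671)–(8.014,6.000)
cell (9,4): code 0110 → (9.000,4.273)–(10.000,4.567)
cell (9,6): code 1001 → (10.000,6.412)–(9.000,6.671)
cell (10,4): code 0010 → (10.000,4.567)–(10.354,5.000)
cell (10,5): code 0011 → (10.354,5.000)–(10.344,6.000)
cell (10,6): code 0001 → (10.344,6.000)–(10.000,6.412)
total: 18 segments, chained into 2 closed loop(s), length Σ = 13.733589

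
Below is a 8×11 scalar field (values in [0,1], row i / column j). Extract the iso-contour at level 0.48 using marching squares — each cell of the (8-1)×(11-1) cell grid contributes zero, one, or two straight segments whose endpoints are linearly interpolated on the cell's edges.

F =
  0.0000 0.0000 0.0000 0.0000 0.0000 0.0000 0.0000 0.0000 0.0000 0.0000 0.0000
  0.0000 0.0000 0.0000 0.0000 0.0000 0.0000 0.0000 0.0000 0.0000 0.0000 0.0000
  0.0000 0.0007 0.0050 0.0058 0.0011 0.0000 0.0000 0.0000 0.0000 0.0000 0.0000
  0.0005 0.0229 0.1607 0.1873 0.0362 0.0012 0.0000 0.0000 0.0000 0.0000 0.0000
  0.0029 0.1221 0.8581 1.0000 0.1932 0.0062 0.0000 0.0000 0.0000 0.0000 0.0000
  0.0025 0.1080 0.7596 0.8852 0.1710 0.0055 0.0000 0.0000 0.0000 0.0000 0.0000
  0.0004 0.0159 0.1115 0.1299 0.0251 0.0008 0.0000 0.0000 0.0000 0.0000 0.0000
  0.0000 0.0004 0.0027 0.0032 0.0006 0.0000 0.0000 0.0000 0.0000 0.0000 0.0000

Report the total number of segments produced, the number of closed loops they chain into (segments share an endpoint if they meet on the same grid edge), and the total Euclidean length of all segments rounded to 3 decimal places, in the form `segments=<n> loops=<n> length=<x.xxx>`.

cell (3,1): code 0100 → (3.458,2.000)–(4.000,1.486)
cell (3,2): code 1100 → (3.360,3.000)–(3.458,2.000)
cell (3,3): code 1000 → (4.000,3.645)–(3.360,3.000)
cell (4,1): code 0110 → (4.000,1.486)–(5.000,1.571)
cell (4,3): code 1001 → (5.000,3.567)–(4.000,3.645)
cell (5,1): code 0010 → (5.000,1.571)–(5.431,2.000)
cell (5,2): code 0011 → (5.431,2.000)–(5.536,3.000)
cell (5,3): code 0001 → (5.536,3.000)–(5.000,3.567)
total: 8 segments, chained into 1 closed loop(s), length Σ = 7.061193

segments=8 loops=1 length=7.061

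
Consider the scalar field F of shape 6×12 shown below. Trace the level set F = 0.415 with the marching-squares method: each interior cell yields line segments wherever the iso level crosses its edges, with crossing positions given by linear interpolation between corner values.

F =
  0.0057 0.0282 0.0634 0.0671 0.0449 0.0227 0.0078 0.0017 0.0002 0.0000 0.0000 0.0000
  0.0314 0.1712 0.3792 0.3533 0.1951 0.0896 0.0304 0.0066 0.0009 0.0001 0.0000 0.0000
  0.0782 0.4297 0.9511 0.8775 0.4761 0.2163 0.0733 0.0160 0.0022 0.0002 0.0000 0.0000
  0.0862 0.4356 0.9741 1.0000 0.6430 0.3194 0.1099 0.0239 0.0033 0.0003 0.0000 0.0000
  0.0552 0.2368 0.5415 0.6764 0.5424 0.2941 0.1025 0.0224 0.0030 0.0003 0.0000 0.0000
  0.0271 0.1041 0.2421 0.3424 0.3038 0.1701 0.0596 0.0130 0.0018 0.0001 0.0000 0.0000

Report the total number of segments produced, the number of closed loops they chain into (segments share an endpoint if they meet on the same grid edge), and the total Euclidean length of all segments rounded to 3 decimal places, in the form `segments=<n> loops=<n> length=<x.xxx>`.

cell (1,0): code 0100 → (1.943,1.000)–(2.000,0.958)
cell (1,1): code 1100 → (1.063,2.000)–(1.943,1.000)
cell (1,2): code 1100 → (1.118,3.000)–(1.063,2.000)
cell (1,3): code 1100 → (1.783,4.000)–(1.118,3.000)
cell (1,4): code 1000 → (2.000,4.235)–(1.783,4.000)
cell (2,0): code 0110 → (2.000,0.958)–(3.000,0.941)
cell (2,4): code 1001 → (3.000,4.705)–(2.000,4.235)
cell (3,0): code 0010 → (3.000,0.941)–(3.104,1.000)
cell (3,1): code 0111 → (3.104,1.000)–(4.000,1.585)
cell (3,4): code 1001 → (4.000,4.513)–(3.000,4.705)
cell (4,1): code 0010 → (4.000,1.585)–(4.423,2.000)
cell (4,2): code 0011 → (4.423,2.000)–(4.783,3.000)
cell (4,3): code 0011 → (4.783,3.000)–(4.534,4.000)
cell (4,4): code 0001 → (4.534,4.000)–(4.000,4.513)
total: 14 segments, chained into 1 closed loop(s), length Σ = 11.664373

segments=14 loops=1 length=11.664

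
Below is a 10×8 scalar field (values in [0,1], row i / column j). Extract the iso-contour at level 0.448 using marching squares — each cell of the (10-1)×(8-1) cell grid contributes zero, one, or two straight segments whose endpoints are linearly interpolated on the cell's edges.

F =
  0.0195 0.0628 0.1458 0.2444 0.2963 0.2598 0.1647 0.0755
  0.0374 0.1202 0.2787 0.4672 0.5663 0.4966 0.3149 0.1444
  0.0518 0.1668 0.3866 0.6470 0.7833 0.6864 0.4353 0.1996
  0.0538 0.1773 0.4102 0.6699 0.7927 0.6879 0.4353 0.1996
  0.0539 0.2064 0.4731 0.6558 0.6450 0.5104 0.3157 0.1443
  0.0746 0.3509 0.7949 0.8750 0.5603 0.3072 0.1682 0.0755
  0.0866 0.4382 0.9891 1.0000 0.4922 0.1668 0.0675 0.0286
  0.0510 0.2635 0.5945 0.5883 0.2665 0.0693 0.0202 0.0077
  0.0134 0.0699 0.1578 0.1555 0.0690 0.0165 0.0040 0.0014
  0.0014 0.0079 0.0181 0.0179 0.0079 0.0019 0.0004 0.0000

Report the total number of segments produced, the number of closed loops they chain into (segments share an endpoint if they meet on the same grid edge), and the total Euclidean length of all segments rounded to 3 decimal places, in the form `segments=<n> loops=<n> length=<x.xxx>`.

segments=22 loops=1 length=18.249

cell (0,2): code 0100 → (0.914,3.000)–(1.000,2.898)
cell (0,3): code 1100 → (0.562,4.000)–(0.914,3.000)
cell (0,4): code 1100 → (0.795,5.000)–(0.562,4.000)
cell (0,5): code 1000 → (1.000,5.267)–(0.795,5.000)
cell (1,2): code 0110 → (1.000,2.898)–(2.000,2.236)
cell (1,5): code 1001 → (2.000,5.949)–(1.000,5.267)
cell (2,2): code 0110 → (2.000,2.236)–(3.000,2.146)
cell (2,5): code 1001 → (3.000,5.950)–(2.000,5.949)
cell (3,1): code 0100 → (3.601,2.000)–(4.000,1.906)
cell (3,2): code 1110 → (3.000,2.146)–(3.601,2.000)
cell (3,5): code 1001 → (4.000,5.320)–(3.000,5.950)
cell (4,1): code 0110 → (4.000,1.906)–(5.000,1.219)
cell (4,4): code 1011 → (5.000,4.444)–(4.307,5.000)
cell (4,5): code 0001 → (4.307,5.000)–(4.000,5.320)
cell (5,1): code 0110 → (5.000,1.219)–(6.000,1.018)
cell (5,4): code 1001 → (6.000,4.136)–(5.000,4.444)
cell (6,1): code 0110 → (6.000,1.018)–(7.000,1.557)
cell (6,3): code 1011 → (7.000,3.436)–(6.196,4.000)
cell (6,4): code 0001 → (6.196,4.000)–(6.000,4.136)
cell (7,1): code 0010 → (7.000,1.557)–(7.335,2.000)
cell (7,2): code 0011 → (7.335,2.000)–(7.324,3.000)
cell (7,3): code 0001 → (7.324,3.000)–(7.000,3.436)
total: 22 segments, chained into 1 closed loop(s), length Σ = 18.248917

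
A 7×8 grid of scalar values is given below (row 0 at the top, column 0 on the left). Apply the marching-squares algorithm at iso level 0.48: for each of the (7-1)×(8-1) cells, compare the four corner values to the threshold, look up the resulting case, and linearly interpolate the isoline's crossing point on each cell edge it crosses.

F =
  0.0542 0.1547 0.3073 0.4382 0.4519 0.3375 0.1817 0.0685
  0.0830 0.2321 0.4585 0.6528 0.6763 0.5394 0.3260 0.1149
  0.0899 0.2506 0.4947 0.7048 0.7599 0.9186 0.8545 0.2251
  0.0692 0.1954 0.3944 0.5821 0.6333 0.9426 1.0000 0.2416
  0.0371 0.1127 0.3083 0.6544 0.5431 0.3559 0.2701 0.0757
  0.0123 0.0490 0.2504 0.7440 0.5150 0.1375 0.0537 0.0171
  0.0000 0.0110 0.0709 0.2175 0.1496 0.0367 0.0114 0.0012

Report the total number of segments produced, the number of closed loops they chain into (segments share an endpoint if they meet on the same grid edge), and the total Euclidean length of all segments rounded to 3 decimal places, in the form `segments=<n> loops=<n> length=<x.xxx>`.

cell (0,2): code 0100 → (0.195,3.000)–(1.000,2.111)
cell (0,3): code 1100 → (0.125,4.000)–(0.195,3.000)
cell (0,4): code 1100 → (0.706,5.000)–(0.125,4.000)
cell (0,5): code 1000 → (1.000,5.278)–(0.706,5.000)
cell (1,1): code 0100 → (1.594,2.000)–(2.000,1.940)
cell (1,2): code 1110 → (1.000,2.111)–(1.594,2.000)
cell (1,5): code 1101 → (1.291,6.000)–(1.000,5.278)
cell (1,6): code 1000 → (2.000,6.595)–(1.291,6.000)
cell (2,1): code 0010 → (2.000,1.940)–(2.147,2.000)
cell (2,2): code 0111 → (2.147,2.000)–(3.000,2.456)
cell (2,6): code 1001 → (3.000,6.686)–(2.000,6.595)
cell (3,2): code 0110 → (3.000,2.456)–(4.000,2.496)
cell (3,4): code 1011 → (4.000,4.337)–(3.788,5.000)
cell (3,5): code 0011 → (3.788,5.000)–(3.712,6.000)
cell (3,6): code 0001 → (3.712,6.000)–(3.000,6.686)
cell (4,2): code 0110 → (4.000,2.496)–(5.000,2.465)
cell (4,4): code 1001 → (5.000,4.093)–(4.000,4.337)
cell (5,2): code 0010 → (5.000,2.465)–(5.501,3.000)
cell (5,3): code 0011 → (5.501,3.000)–(5.096,4.000)
cell (5,4): code 0001 → (5.096,4.000)–(5.000,4.093)
total: 20 segments, chained into 1 closed loop(s), length Σ = 16.275668

segments=20 loops=1 length=16.276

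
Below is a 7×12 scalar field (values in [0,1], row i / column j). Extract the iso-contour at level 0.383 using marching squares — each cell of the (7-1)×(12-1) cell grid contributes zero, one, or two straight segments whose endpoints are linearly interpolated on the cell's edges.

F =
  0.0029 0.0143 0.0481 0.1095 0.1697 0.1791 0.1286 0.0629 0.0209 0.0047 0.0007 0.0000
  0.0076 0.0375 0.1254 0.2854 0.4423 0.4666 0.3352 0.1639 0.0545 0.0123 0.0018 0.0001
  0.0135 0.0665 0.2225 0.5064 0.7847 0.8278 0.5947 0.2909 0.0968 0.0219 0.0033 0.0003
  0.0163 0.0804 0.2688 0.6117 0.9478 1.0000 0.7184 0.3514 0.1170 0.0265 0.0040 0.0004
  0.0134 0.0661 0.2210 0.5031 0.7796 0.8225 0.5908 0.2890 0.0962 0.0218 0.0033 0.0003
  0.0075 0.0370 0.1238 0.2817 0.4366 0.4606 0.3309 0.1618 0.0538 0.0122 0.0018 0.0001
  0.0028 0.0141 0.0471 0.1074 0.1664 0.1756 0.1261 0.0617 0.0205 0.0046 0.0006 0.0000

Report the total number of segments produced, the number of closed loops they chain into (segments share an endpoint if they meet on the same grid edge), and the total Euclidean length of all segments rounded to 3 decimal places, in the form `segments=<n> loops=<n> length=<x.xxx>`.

segments=18 loops=1 length=14.244

cell (0,3): code 0100 → (0.782,4.000)–(1.000,3.622)
cell (0,4): code 1100 → (0.709,5.000)–(0.782,4.000)
cell (0,5): code 1000 → (1.000,5.636)–(0.709,5.000)
cell (1,2): code 0100 → (1.442,3.000)–(2.000,2.565)
cell (1,3): code 1110 → (1.000,3.622)–(1.442,3.000)
cell (1,5): code 1101 → (1.184,6.000)–(1.000,5.636)
cell (1,6): code 1000 → (2.000,6.697)–(1.184,6.000)
cell (2,2): code 0110 → (2.000,2.565)–(3.000,2.333)
cell (2,6): code 1001 → (3.000,6.914)–(2.000,6.697)
cell (3,2): code 0110 → (3.000,2.333)–(4.000,2.574)
cell (3,6): code 1001 → (4.000,6.689)–(3.000,6.914)
cell (4,2): code 0010 → (4.000,2.574)–(4.542,3.000)
cell (4,3): code 0111 → (4.542,3.000)–(5.000,3.654)
cell (4,5): code 1011 → (5.000,5.598)–(4.800,6.000)
cell (4,6): code 0001 → (4.800,6.000)–(4.000,6.689)
cell (5,3): code 0010 → (5.000,3.654)–(5.198,4.000)
cell (5,4): code 0011 → (5.198,4.000)–(5.272,5.000)
cell (5,5): code 0001 → (5.272,5.000)–(5.000,5.598)
total: 18 segments, chained into 1 closed loop(s), length Σ = 14.243829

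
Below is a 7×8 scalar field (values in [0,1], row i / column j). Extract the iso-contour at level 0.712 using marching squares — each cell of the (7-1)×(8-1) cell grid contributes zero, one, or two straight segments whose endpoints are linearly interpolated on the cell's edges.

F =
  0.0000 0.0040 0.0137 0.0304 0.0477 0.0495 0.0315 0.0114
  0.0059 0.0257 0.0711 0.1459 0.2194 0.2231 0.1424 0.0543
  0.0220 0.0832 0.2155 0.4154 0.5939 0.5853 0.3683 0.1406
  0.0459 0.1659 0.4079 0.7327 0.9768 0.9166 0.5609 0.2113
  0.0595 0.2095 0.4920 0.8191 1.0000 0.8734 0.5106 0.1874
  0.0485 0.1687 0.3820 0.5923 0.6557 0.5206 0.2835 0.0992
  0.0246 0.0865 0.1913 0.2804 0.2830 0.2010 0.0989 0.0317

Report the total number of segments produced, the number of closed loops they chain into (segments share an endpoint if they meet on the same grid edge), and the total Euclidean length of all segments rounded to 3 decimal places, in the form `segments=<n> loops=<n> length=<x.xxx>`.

cell (2,2): code 0100 → (2.935,3.000)–(3.000,2.936)
cell (2,3): code 1100 → (2.308,4.000)–(2.935,3.000)
cell (2,4): code 1100 → (2.382,5.000)–(2.308,4.000)
cell (2,5): code 1000 → (3.000,5.575)–(2.382,5.000)
cell (3,2): code 0110 → (3.000,2.936)–(4.000,2.673)
cell (3,5): code 1001 → (4.000,5.445)–(3.000,5.575)
cell (4,2): code 0010 → (4.000,2.673)–(4.472,3.000)
cell (4,3): code 0011 → (4.472,3.000)–(4.836,4.000)
cell (4,4): code 0011 → (4.836,4.000)–(4.457,5.000)
cell (4,5): code 0001 → (4.457,5.000)–(4.000,5.445)
total: 10 segments, chained into 1 closed loop(s), length Σ = 8.506915

segments=10 loops=1 length=8.507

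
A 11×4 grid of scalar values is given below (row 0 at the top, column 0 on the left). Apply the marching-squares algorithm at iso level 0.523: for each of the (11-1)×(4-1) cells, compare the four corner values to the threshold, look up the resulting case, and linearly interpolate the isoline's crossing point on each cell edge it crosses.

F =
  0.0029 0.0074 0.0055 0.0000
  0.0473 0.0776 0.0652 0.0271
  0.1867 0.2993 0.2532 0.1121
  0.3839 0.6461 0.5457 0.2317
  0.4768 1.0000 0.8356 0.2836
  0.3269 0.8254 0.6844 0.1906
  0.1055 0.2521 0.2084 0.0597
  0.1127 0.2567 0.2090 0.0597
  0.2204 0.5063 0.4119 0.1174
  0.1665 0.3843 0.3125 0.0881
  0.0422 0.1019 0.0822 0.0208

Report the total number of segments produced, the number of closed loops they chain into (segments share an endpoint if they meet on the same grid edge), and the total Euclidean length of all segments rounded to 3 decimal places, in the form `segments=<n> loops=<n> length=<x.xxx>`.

segments=10 loops=1 length=8.307

cell (2,0): code 0100 → (2.645,1.000)–(3.000,0.531)
cell (2,1): code 1100 → (2.922,2.000)–(2.645,1.000)
cell (2,2): code 1000 → (3.000,2.072)–(2.922,2.000)
cell (3,0): code 0110 → (3.000,0.531)–(4.000,0.088)
cell (3,2): code 1001 → (4.000,2.566)–(3.000,2.072)
cell (4,0): code 0110 → (4.000,0.088)–(5.000,0.393)
cell (4,2): code 1001 → (5.000,2.327)–(4.000,2.566)
cell (5,0): code 0010 → (5.000,0.393)–(5.527,1.000)
cell (5,1): code 0011 → (5.527,1.000)–(5.339,2.000)
cell (5,2): code 0001 → (5.339,2.000)–(5.000,2.327)
total: 10 segments, chained into 1 closed loop(s), length Σ = 8.307361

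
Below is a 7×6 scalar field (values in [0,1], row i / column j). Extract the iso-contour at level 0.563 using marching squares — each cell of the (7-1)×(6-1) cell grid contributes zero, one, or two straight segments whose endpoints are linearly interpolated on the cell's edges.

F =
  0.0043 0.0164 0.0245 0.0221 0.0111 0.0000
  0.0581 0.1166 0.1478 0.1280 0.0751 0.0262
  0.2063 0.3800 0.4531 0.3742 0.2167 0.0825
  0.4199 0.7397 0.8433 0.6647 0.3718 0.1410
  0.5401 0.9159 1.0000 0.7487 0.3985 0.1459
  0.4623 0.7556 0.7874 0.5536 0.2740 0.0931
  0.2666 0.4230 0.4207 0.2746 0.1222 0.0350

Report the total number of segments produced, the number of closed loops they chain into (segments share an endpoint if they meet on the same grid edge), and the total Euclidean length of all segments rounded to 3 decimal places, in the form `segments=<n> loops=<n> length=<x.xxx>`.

cell (2,0): code 0100 → (2.509,1.000)–(3.000,0.447)
cell (2,1): code 1100 → (2.282,2.000)–(2.509,1.000)
cell (2,2): code 1100 → (2.650,3.000)–(2.282,2.000)
cell (2,3): code 1000 → (3.000,3.347)–(2.650,3.000)
cell (3,0): code 0110 → (3.000,0.447)–(4.000,0.061)
cell (3,3): code 1001 → (4.000,3.530)–(3.000,3.347)
cell (4,0): code 0110 → (4.000,0.061)–(5.000,0.343)
cell (4,2): code 1011 → (5.000,2.960)–(4.952,3.000)
cell (4,3): code 0001 → (4.952,3.000)–(4.000,3.530)
cell (5,0): code 0010 → (5.000,0.343)–(5.579,1.000)
cell (5,1): code 0011 → (5.579,1.000)–(5.612,2.000)
cell (5,2): code 0001 → (5.612,2.000)–(5.000,2.960)
total: 12 segments, chained into 1 closed loop(s), length Σ = 10.618006

segments=12 loops=1 length=10.618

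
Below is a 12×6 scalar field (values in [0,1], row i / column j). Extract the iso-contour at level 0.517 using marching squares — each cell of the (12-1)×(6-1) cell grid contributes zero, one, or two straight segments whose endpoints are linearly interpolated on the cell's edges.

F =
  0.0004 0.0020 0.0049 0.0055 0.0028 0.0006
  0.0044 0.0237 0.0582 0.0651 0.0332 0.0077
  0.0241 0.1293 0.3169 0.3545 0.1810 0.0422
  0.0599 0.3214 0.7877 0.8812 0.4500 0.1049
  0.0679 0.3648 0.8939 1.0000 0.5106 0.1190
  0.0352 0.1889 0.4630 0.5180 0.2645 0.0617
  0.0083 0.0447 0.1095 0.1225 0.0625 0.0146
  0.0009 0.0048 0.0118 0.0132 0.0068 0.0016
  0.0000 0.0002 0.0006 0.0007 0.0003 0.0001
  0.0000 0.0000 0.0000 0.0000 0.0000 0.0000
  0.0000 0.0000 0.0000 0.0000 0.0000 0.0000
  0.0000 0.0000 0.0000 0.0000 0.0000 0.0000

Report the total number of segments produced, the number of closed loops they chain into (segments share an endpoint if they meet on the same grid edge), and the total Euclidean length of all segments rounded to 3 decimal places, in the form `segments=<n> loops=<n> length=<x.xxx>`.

cell (2,1): code 0100 → (2.425,2.000)–(3.000,1.419)
cell (2,2): code 1100 → (2.309,3.000)–(2.425,2.000)
cell (2,3): code 1000 → (3.000,3.845)–(2.309,3.000)
cell (3,1): code 0110 → (3.000,1.419)–(4.000,1.288)
cell (3,3): code 1001 → (4.000,3.987)–(3.000,3.845)
cell (4,1): code 0010 → (4.000,1.288)–(4.875,2.000)
cell (4,2): code 0111 → (4.875,2.000)–(5.000,2.982)
cell (4,3): code 1001 → (5.000,3.004)–(4.000,3.987)
cell (5,2): code 0010 → (5.000,2.982)–(5.003,3.000)
cell (5,3): code 0001 → (5.003,3.000)–(5.000,3.004)
total: 10 segments, chained into 1 closed loop(s), length Σ = 8.477236

segments=10 loops=1 length=8.477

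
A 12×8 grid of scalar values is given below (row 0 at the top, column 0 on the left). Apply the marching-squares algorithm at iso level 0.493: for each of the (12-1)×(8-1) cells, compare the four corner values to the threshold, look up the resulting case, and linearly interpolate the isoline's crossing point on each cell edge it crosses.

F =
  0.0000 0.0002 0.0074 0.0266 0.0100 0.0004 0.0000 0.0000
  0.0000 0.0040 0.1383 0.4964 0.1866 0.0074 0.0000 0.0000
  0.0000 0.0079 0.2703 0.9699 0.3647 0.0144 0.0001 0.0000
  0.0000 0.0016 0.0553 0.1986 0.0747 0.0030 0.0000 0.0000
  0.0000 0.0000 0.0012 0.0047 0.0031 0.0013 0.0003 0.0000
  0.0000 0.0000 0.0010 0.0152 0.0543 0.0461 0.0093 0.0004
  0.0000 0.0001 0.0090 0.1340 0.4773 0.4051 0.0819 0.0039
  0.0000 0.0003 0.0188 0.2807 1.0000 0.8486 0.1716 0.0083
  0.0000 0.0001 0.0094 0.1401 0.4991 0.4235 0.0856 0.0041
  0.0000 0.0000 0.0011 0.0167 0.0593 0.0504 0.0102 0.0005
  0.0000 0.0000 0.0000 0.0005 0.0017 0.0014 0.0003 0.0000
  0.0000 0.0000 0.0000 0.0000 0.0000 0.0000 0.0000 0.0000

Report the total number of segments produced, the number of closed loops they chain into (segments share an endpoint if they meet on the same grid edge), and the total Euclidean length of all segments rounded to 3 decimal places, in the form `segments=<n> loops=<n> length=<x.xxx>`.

cell (0,2): code 0100 → (0.993,3.000)–(1.000,2.991)
cell (0,3): code 1000 → (1.000,3.011)–(0.993,3.000)
cell (1,2): code 0110 → (1.000,2.991)–(2.000,2.318)
cell (1,3): code 1001 → (2.000,3.788)–(1.000,3.011)
cell (2,2): code 0010 → (2.000,2.318)–(2.618,3.000)
cell (2,3): code 0001 → (2.618,3.000)–(2.000,3.788)
cell (6,3): code 0100 → (6.030,4.000)–(7.000,3.295)
cell (6,4): code 1100 → (6.198,5.000)–(6.030,4.000)
cell (6,5): code 1000 → (7.000,5.525)–(6.198,5.000)
cell (7,3): code 0110 → (7.000,3.295)–(8.000,3.983)
cell (7,4): code 1011 → (8.000,4.081)–(7.837,5.000)
cell (7,5): code 0001 → (7.837,5.000)–(7.000,5.525)
cell (8,3): code 0010 → (8.000,3.983)–(8.014,4.000)
cell (8,4): code 0001 → (8.014,4.000)–(8.000,4.081)
total: 14 segments, chained into 2 closed loop(s), length Σ = 10.828963

segments=14 loops=2 length=10.829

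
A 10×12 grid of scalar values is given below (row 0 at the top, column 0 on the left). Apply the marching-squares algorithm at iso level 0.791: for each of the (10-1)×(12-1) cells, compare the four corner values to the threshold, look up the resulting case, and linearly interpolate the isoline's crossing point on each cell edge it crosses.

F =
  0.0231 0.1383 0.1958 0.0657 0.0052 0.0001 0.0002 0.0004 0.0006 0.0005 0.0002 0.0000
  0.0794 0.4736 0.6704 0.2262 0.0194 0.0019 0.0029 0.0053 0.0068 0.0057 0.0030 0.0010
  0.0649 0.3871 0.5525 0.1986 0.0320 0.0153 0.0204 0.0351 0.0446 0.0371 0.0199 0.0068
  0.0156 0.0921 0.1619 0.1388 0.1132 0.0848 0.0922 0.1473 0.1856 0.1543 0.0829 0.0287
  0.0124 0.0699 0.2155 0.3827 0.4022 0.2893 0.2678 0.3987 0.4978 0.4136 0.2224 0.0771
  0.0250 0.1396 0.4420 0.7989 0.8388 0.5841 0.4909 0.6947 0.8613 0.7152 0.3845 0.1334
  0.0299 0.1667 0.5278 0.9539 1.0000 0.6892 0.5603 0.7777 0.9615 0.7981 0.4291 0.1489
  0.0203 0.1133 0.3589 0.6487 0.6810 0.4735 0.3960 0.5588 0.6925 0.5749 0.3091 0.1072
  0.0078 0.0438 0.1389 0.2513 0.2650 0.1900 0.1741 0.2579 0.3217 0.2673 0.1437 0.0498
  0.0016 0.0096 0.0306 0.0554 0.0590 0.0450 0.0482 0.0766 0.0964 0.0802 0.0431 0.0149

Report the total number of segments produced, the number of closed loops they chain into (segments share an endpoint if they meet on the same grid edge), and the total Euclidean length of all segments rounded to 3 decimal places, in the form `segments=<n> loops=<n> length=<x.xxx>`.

cell (4,2): code 0100 → (4.981,3.000)–(5.000,2.978)
cell (4,3): code 1100 → (4.891,4.000)–(4.981,3.000)
cell (4,4): code 1000 → (5.000,4.188)–(4.891,4.000)
cell (4,7): code 0100 → (4.807,8.000)–(5.000,7.578)
cell (4,8): code 1000 → (5.000,8.481)–(4.807,8.000)
cell (5,2): code 0110 → (5.000,2.978)–(6.000,2.618)
cell (5,4): code 1001 → (6.000,4.672)–(5.000,4.188)
cell (5,7): code 0110 → (5.000,7.578)–(6.000,7.072)
cell (5,8): code 1101 → (5.914,9.000)–(5.000,8.481)
cell (5,9): code 1000 → (6.000,9.019)–(5.914,9.000)
cell (6,2): code 0010 → (6.000,2.618)–(6.534,3.000)
cell (6,3): code 0011 → (6.534,3.000)–(6.655,4.000)
cell (6,4): code 0001 → (6.655,4.000)–(6.000,4.672)
cell (6,7): code 0010 → (6.000,7.072)–(6.634,8.000)
cell (6,8): code 0011 → (6.634,8.000)–(6.032,9.000)
cell (6,9): code 0001 → (6.032,9.000)–(6.000,9.019)
total: 16 segments, chained into 2 closed loop(s), length Σ = 11.597785

segments=16 loops=2 length=11.598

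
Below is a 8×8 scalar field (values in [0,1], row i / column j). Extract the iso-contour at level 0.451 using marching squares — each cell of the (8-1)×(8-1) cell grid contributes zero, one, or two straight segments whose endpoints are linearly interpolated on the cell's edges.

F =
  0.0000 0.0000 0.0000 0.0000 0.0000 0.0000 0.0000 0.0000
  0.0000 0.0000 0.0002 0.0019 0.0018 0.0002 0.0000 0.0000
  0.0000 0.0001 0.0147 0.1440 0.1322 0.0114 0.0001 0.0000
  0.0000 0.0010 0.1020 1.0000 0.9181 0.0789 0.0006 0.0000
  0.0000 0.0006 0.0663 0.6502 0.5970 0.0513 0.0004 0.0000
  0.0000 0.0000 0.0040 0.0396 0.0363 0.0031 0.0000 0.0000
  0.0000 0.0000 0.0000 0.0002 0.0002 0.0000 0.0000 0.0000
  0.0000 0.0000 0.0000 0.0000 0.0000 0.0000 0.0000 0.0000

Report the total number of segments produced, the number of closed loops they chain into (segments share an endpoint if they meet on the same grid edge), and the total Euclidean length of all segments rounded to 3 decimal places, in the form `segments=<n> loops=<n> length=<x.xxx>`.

cell (2,2): code 0100 → (2.359,3.000)–(3.000,2.389)
cell (2,3): code 1100 → (2.406,4.000)–(2.359,3.000)
cell (2,4): code 1000 → (3.000,4.557)–(2.406,4.000)
cell (3,2): code 0110 → (3.000,2.389)–(4.000,2.659)
cell (3,4): code 1001 → (4.000,4.268)–(3.000,4.557)
cell (4,2): code 0010 → (4.000,2.659)–(4.326,3.000)
cell (4,3): code 0011 → (4.326,3.000)–(4.260,4.000)
cell (4,4): code 0001 → (4.260,4.000)–(4.000,4.268)
total: 8 segments, chained into 1 closed loop(s), length Σ = 6.625785

segments=8 loops=1 length=6.626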